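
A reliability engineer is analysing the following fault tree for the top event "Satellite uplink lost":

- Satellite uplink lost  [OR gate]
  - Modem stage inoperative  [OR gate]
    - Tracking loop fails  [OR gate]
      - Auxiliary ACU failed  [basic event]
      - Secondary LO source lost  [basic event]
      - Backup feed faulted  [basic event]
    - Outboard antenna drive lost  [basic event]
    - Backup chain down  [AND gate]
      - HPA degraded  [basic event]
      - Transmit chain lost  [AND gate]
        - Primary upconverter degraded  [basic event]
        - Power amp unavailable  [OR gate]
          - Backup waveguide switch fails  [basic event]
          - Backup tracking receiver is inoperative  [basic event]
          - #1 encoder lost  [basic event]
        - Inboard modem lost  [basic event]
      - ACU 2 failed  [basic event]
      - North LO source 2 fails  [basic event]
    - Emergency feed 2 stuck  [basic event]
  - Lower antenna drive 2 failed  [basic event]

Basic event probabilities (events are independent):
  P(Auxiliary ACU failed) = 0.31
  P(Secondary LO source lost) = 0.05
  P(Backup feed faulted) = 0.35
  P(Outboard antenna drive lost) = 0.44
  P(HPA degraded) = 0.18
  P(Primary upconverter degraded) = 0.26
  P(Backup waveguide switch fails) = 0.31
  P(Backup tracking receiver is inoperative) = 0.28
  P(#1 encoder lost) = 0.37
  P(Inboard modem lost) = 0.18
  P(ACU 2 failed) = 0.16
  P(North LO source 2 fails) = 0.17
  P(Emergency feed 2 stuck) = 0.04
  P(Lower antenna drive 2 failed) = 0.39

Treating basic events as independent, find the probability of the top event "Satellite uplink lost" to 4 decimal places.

0.8603

P(Tracking loop fails) [OR] = 1 − (1−0.31) × (1−0.05) × (1−0.35) = 0.573925
P(Power amp unavailable) [OR] = 1 − (1−0.31) × (1−0.28) × (1−0.37) = 0.687016
P(Transmit chain lost) [AND] = 0.26 × 0.687016 × 0.18 = 0.032152
P(Backup chain down) [AND] = 0.18 × 0.032152 × 0.16 × 0.17 = 0.000157
P(Modem stage inoperative) [OR] = 1 − (1−0.573925) × (1−0.44) × (1−0.000157) × (1−0.04) = 0.770978
P(Satellite uplink lost) [OR] = 1 − (1−0.770978) × (1−0.39) = 0.860297
Rounded to 4 decimal places: P(Satellite uplink lost) ≈ 0.8603.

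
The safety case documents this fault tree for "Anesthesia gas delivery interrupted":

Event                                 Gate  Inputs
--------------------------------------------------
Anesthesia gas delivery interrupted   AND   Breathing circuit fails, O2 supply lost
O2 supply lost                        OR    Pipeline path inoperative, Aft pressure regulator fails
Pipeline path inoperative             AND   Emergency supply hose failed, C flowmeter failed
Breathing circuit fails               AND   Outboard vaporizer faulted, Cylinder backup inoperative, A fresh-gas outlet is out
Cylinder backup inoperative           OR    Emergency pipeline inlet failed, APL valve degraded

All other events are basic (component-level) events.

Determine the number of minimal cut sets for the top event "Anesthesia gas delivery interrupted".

4

Cylinder backup inoperative [OR]: union of children's cut sets → 2 cut set(s).
Breathing circuit fails [AND]: one cut set from each child combined → 1 × 2 × 1 = 2 cut set(s).
Pipeline path inoperative [AND]: one cut set from each child combined → 1 × 1 = 1 cut set(s).
O2 supply lost [OR]: union of children's cut sets → 2 cut set(s).
Anesthesia gas delivery interrupted [AND]: one cut set from each child combined → 2 × 2 = 4 cut set(s).
Minimal cut sets: {A fresh-gas outlet is out, C flowmeter failed, Emergency pipeline inlet failed, Emergency supply hose failed, Outboard vaporizer faulted}; {A fresh-gas outlet is out, Aft pressure regulator fails, Emergency pipeline inlet failed, Outboard vaporizer faulted}; {A fresh-gas outlet is out, APL valve degraded, C flowmeter failed, Emergency supply hose failed, Outboard vaporizer faulted}; {A fresh-gas outlet is out, APL valve degraded, Aft pressure regulator fails, Outboard vaporizer faulted}.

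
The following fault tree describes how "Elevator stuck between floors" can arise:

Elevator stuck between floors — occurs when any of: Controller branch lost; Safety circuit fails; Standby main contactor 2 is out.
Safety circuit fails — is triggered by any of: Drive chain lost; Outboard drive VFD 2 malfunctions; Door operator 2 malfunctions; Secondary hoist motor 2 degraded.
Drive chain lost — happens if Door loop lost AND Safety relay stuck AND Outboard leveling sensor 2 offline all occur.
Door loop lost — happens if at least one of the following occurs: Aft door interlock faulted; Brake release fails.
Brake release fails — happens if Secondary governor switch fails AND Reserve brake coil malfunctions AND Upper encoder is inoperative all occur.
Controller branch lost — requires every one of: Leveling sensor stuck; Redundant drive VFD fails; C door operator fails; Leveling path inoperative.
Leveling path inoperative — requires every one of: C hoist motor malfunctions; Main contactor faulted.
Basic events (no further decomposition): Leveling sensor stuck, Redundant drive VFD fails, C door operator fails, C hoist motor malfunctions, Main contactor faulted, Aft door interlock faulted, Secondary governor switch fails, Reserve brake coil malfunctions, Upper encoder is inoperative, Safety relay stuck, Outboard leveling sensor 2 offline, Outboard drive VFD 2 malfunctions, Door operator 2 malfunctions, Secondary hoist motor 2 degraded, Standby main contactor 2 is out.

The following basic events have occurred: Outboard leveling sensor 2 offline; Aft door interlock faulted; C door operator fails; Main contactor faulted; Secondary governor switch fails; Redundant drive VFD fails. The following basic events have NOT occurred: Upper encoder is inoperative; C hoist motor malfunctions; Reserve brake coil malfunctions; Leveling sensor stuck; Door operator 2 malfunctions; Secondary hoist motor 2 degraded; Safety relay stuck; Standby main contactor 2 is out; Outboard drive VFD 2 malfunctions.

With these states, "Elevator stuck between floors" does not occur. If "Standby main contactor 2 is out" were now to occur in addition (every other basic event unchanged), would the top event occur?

Counterfactual: set "Standby main contactor 2 is out" to occurred.
Leveling path inoperative [AND]: C hoist motor malfunctions=not, Main contactor faulted=occurs → not all inputs occur → does not occur.
Controller branch lost [AND]: Leveling sensor stuck=not, Redundant drive VFD fails=occurs, C door operator fails=occurs, Leveling path inoperative=not → not all inputs occur → does not occur.
Brake release fails [AND]: Secondary governor switch fails=occurs, Reserve brake coil malfunctions=not, Upper encoder is inoperative=not → not all inputs occur → does not occur.
Door loop lost [OR]: Aft door interlock faulted=occurs, Brake release fails=not → at least one input occurs → occurs.
Drive chain lost [AND]: Door loop lost=occurs, Safety relay stuck=not, Outboard leveling sensor 2 offline=occurs → not all inputs occur → does not occur.
Safety circuit fails [OR]: Drive chain lost=not, Outboard drive VFD 2 malfunctions=not, Door operator 2 malfunctions=not, Secondary hoist motor 2 degraded=not → no input occurs → does not occur.
Elevator stuck between floors [OR]: Controller branch lost=not, Safety circuit fails=not, Standby main contactor 2 is out=occurs → at least one input occurs → occurs.

Yes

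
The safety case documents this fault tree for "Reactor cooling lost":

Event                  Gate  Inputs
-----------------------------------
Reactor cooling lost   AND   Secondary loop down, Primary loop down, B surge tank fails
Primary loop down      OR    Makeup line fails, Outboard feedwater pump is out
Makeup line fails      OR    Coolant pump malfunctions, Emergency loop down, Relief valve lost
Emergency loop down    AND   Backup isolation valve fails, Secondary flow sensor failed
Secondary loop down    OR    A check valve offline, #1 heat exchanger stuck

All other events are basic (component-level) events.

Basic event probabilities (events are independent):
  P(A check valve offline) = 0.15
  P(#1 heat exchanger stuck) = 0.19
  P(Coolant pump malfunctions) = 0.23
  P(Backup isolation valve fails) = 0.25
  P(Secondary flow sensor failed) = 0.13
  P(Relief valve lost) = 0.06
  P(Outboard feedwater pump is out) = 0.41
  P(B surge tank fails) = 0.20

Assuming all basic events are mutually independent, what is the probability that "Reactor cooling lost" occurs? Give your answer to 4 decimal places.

P(Secondary loop down) [OR] = 1 − (1−0.15) × (1−0.19) = 0.311500
P(Emergency loop down) [AND] = 0.25 × 0.13 = 0.032500
P(Makeup line fails) [OR] = 1 − (1−0.23) × (1−0.032500) × (1−0.06) = 0.299724
P(Primary loop down) [OR] = 1 − (1−0.299724) × (1−0.41) = 0.586837
P(Reactor cooling lost) [AND] = 0.311500 × 0.586837 × 0.20 = 0.036560
Rounded to 4 decimal places: P(Reactor cooling lost) ≈ 0.0366.

0.0366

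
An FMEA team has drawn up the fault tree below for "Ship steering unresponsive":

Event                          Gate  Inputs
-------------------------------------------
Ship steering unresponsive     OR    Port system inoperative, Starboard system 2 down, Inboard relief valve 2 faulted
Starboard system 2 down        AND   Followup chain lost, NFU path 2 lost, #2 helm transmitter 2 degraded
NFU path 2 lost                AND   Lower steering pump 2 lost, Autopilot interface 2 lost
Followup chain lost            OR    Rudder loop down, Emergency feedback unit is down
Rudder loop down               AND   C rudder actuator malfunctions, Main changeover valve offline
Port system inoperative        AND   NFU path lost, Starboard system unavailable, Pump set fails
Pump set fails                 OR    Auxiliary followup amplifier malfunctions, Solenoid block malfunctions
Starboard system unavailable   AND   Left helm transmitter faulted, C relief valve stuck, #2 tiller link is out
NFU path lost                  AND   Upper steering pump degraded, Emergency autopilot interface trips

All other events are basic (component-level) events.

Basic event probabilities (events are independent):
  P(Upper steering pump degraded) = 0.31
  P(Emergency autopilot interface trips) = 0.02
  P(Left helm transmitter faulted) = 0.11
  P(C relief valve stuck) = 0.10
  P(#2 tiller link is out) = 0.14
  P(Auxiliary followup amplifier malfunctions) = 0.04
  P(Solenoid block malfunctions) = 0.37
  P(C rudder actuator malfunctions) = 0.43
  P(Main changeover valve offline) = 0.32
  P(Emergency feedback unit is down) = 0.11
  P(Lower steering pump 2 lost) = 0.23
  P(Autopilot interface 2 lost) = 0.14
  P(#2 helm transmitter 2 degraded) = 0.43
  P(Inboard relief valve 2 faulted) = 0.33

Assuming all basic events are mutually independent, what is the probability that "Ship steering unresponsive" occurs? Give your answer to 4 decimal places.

P(NFU path lost) [AND] = 0.31 × 0.02 = 0.006200
P(Starboard system unavailable) [AND] = 0.11 × 0.10 × 0.14 = 0.001540
P(Pump set fails) [OR] = 1 − (1−0.04) × (1−0.37) = 0.395200
P(Port system inoperative) [AND] = 0.006200 × 0.001540 × 0.395200 = 0.000004
P(Rudder loop down) [AND] = 0.43 × 0.32 = 0.137600
P(Followup chain lost) [OR] = 1 − (1−0.137600) × (1−0.11) = 0.232464
P(NFU path 2 lost) [AND] = 0.23 × 0.14 = 0.032200
P(Starboard system 2 down) [AND] = 0.232464 × 0.032200 × 0.43 = 0.003219
P(Ship steering unresponsive) [OR] = 1 − (1−0.000004) × (1−0.003219) × (1−0.33) = 0.332159
Rounded to 4 decimal places: P(Ship steering unresponsive) ≈ 0.3322.

0.3322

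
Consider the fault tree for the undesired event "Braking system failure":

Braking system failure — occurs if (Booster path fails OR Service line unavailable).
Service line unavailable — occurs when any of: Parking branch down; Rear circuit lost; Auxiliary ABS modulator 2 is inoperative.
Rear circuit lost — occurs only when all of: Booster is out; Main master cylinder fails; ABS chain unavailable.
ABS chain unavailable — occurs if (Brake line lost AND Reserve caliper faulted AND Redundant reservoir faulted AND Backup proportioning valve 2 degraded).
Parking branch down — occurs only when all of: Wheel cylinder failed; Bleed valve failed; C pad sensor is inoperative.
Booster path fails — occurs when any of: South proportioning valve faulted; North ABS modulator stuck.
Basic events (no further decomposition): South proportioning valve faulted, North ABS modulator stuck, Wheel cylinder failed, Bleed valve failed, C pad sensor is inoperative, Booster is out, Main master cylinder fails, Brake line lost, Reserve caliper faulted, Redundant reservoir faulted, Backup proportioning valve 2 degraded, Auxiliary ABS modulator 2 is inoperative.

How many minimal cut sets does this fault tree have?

5

Booster path fails [OR]: union of children's cut sets → 2 cut set(s).
Parking branch down [AND]: one cut set from each child combined → 1 × 1 × 1 = 1 cut set(s).
ABS chain unavailable [AND]: one cut set from each child combined → 1 × 1 × 1 × 1 = 1 cut set(s).
Rear circuit lost [AND]: one cut set from each child combined → 1 × 1 × 1 = 1 cut set(s).
Service line unavailable [OR]: union of children's cut sets → 3 cut set(s).
Braking system failure [OR]: union of children's cut sets → 5 cut set(s).
Minimal cut sets: {South proportioning valve faulted}; {North ABS modulator stuck}; {Bleed valve failed, C pad sensor is inoperative, Wheel cylinder failed}; {Backup proportioning valve 2 degraded, Booster is out, Brake line lost, Main master cylinder fails, Redundant reservoir faulted, Reserve caliper faulted}; {Auxiliary ABS modulator 2 is inoperative}.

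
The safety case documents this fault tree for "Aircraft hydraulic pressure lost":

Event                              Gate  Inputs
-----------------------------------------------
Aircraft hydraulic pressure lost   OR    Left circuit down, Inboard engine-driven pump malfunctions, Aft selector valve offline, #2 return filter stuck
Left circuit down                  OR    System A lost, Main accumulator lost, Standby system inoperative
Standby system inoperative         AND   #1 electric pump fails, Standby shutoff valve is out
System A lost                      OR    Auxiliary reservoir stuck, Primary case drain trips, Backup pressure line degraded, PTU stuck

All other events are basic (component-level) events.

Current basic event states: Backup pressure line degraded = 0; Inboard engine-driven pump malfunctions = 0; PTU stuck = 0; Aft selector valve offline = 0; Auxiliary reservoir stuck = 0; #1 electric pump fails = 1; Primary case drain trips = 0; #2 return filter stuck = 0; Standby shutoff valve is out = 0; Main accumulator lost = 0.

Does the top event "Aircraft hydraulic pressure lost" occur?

System A lost [OR]: Auxiliary reservoir stuck=not, Primary case drain trips=not, Backup pressure line degraded=not, PTU stuck=not → no input occurs → does not occur.
Standby system inoperative [AND]: #1 electric pump fails=occurs, Standby shutoff valve is out=not → not all inputs occur → does not occur.
Left circuit down [OR]: System A lost=not, Main accumulator lost=not, Standby system inoperative=not → no input occurs → does not occur.
Aircraft hydraulic pressure lost [OR]: Left circuit down=not, Inboard engine-driven pump malfunctions=not, Aft selector valve offline=not, #2 return filter stuck=not → no input occurs → does not occur.

No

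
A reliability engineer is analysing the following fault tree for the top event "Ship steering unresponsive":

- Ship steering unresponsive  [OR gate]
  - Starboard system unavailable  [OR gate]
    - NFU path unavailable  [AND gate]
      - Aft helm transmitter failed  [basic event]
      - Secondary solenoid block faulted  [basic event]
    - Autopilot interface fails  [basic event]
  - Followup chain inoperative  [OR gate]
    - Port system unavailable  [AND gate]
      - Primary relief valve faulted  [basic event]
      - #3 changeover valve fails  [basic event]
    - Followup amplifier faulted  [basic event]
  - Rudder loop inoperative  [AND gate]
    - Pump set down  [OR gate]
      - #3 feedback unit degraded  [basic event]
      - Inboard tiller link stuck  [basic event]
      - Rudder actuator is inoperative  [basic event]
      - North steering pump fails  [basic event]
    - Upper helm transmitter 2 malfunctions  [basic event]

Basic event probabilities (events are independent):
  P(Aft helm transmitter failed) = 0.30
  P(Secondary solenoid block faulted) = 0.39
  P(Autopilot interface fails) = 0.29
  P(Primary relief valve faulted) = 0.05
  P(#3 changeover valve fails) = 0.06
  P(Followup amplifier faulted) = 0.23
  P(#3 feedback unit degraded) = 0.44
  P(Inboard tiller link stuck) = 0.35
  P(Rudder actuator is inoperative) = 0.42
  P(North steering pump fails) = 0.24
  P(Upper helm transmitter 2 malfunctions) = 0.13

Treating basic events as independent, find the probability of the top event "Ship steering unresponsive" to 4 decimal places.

P(NFU path unavailable) [AND] = 0.30 × 0.39 = 0.117000
P(Starboard system unavailable) [OR] = 1 − (1−0.117000) × (1−0.29) = 0.373070
P(Port system unavailable) [AND] = 0.05 × 0.06 = 0.003000
P(Followup chain inoperative) [OR] = 1 − (1−0.003000) × (1−0.23) = 0.232310
P(Pump set down) [OR] = 1 − (1−0.44) × (1−0.35) × (1−0.42) × (1−0.24) = 0.839549
P(Rudder loop inoperative) [AND] = 0.839549 × 0.13 = 0.109141
P(Ship steering unresponsive) [OR] = 1 − (1−0.373070) × (1−0.232310) × (1−0.109141) = 0.571240
Rounded to 4 decimal places: P(Ship steering unresponsive) ≈ 0.5712.

0.5712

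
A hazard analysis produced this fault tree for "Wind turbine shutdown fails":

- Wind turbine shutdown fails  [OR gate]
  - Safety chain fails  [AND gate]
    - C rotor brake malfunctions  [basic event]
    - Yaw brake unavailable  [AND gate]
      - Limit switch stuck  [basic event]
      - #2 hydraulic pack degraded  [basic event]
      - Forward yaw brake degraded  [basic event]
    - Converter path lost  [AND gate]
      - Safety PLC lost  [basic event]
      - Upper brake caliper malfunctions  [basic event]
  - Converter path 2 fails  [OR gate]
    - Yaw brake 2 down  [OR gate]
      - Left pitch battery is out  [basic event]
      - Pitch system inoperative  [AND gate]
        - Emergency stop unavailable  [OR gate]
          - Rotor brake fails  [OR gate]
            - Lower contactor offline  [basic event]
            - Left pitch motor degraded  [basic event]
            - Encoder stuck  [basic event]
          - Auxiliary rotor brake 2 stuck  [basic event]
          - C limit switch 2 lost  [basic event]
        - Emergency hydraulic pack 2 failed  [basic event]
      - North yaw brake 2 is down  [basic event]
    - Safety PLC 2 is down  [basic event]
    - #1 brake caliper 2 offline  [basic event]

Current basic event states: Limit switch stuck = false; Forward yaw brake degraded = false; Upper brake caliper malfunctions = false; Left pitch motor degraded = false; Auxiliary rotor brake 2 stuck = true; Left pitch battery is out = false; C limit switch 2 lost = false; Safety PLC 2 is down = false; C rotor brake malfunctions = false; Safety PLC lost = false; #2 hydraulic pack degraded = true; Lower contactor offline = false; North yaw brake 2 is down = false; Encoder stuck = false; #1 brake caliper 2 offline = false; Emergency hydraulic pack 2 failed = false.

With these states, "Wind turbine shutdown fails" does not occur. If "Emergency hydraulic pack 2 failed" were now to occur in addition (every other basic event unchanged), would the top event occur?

Yes

Counterfactual: set "Emergency hydraulic pack 2 failed" to occurred.
Yaw brake unavailable [AND]: Limit switch stuck=not, #2 hydraulic pack degraded=occurs, Forward yaw brake degraded=not → not all inputs occur → does not occur.
Converter path lost [AND]: Safety PLC lost=not, Upper brake caliper malfunctions=not → not all inputs occur → does not occur.
Safety chain fails [AND]: C rotor brake malfunctions=not, Yaw brake unavailable=not, Converter path lost=not → not all inputs occur → does not occur.
Rotor brake fails [OR]: Lower contactor offline=not, Left pitch motor degraded=not, Encoder stuck=not → no input occurs → does not occur.
Emergency stop unavailable [OR]: Rotor brake fails=not, Auxiliary rotor brake 2 stuck=occurs, C limit switch 2 lost=not → at least one input occurs → occurs.
Pitch system inoperative [AND]: Emergency stop unavailable=occurs, Emergency hydraulic pack 2 failed=occurs → all inputs occur → occurs.
Yaw brake 2 down [OR]: Left pitch battery is out=not, Pitch system inoperative=occurs, North yaw brake 2 is down=not → at least one input occurs → occurs.
Converter path 2 fails [OR]: Yaw brake 2 down=occurs, Safety PLC 2 is down=not, #1 brake caliper 2 offline=not → at least one input occurs → occurs.
Wind turbine shutdown fails [OR]: Safety chain fails=not, Converter path 2 fails=occurs → at least one input occurs → occurs.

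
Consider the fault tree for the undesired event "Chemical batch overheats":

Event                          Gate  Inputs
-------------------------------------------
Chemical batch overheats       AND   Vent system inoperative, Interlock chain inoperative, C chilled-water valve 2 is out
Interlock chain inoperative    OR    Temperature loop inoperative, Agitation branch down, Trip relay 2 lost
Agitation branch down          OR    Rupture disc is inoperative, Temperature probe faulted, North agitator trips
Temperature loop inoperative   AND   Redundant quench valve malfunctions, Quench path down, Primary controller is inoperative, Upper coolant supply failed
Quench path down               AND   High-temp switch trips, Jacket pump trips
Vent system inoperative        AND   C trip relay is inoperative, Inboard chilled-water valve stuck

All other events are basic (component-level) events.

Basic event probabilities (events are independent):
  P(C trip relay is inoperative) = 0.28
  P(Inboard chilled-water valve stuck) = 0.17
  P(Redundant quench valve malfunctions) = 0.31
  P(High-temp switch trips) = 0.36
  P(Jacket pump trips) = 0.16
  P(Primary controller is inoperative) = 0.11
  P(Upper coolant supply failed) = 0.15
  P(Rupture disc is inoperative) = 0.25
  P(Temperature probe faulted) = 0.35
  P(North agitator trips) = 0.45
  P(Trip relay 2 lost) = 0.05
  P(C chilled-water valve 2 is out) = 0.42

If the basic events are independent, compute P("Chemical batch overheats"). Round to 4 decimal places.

P(Vent system inoperative) [AND] = 0.28 × 0.17 = 0.047600
P(Quench path down) [AND] = 0.36 × 0.16 = 0.057600
P(Temperature loop inoperative) [AND] = 0.31 × 0.057600 × 0.11 × 0.15 = 0.000295
P(Agitation branch down) [OR] = 1 − (1−0.25) × (1−0.35) × (1−0.45) = 0.731875
P(Interlock chain inoperative) [OR] = 1 − (1−0.000295) × (1−0.731875) × (1−0.05) = 0.745356
P(Chemical batch overheats) [AND] = 0.047600 × 0.745356 × 0.42 = 0.014901
Rounded to 4 decimal places: P(Chemical batch overheats) ≈ 0.0149.

0.0149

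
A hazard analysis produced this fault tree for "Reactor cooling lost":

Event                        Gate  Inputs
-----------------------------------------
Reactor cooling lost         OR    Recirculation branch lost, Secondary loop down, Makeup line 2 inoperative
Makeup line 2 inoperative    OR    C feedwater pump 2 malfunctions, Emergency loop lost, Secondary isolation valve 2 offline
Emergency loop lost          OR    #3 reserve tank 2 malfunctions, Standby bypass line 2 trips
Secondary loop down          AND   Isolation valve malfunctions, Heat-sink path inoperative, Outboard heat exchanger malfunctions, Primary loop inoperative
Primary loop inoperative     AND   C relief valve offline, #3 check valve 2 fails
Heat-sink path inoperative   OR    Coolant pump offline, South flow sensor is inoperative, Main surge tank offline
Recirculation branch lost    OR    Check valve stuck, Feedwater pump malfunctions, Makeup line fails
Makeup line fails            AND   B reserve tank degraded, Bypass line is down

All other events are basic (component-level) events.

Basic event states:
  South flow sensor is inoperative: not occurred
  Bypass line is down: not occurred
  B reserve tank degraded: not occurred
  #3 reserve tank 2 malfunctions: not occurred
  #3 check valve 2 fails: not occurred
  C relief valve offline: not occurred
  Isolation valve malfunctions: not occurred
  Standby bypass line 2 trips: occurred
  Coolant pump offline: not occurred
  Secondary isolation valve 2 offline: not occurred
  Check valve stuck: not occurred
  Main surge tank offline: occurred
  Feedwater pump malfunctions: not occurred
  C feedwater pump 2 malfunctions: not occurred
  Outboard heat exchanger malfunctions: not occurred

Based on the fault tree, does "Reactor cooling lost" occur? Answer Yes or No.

Yes

Makeup line fails [AND]: B reserve tank degraded=not, Bypass line is down=not → not all inputs occur → does not occur.
Recirculation branch lost [OR]: Check valve stuck=not, Feedwater pump malfunctions=not, Makeup line fails=not → no input occurs → does not occur.
Heat-sink path inoperative [OR]: Coolant pump offline=not, South flow sensor is inoperative=not, Main surge tank offline=occurs → at least one input occurs → occurs.
Primary loop inoperative [AND]: C relief valve offline=not, #3 check valve 2 fails=not → not all inputs occur → does not occur.
Secondary loop down [AND]: Isolation valve malfunctions=not, Heat-sink path inoperative=occurs, Outboard heat exchanger malfunctions=not, Primary loop inoperative=not → not all inputs occur → does not occur.
Emergency loop lost [OR]: #3 reserve tank 2 malfunctions=not, Standby bypass line 2 trips=occurs → at least one input occurs → occurs.
Makeup line 2 inoperative [OR]: C feedwater pump 2 malfunctions=not, Emergency loop lost=occurs, Secondary isolation valve 2 offline=not → at least one input occurs → occurs.
Reactor cooling lost [OR]: Recirculation branch lost=not, Secondary loop down=not, Makeup line 2 inoperative=occurs → at least one input occurs → occurs.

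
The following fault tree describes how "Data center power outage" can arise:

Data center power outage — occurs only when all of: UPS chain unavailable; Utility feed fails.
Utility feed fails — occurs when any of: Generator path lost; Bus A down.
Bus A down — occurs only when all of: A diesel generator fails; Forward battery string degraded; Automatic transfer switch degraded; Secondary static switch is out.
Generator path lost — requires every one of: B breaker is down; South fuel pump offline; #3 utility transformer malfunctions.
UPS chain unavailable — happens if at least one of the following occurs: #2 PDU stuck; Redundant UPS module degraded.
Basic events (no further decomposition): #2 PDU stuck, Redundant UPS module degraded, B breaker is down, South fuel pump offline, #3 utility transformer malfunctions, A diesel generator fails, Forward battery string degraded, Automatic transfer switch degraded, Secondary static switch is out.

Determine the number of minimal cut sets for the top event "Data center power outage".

UPS chain unavailable [OR]: union of children's cut sets → 2 cut set(s).
Generator path lost [AND]: one cut set from each child combined → 1 × 1 × 1 = 1 cut set(s).
Bus A down [AND]: one cut set from each child combined → 1 × 1 × 1 × 1 = 1 cut set(s).
Utility feed fails [OR]: union of children's cut sets → 2 cut set(s).
Data center power outage [AND]: one cut set from each child combined → 2 × 2 = 4 cut set(s).
Minimal cut sets: {#2 PDU stuck, #3 utility transformer malfunctions, B breaker is down, South fuel pump offline}; {#2 PDU stuck, A diesel generator fails, Automatic transfer switch degraded, Forward battery string degraded, Secondary static switch is out}; {#3 utility transformer malfunctions, B breaker is down, Redundant UPS module degraded, South fuel pump offline}; {A diesel generator fails, Automatic transfer switch degraded, Forward battery string degraded, Redundant UPS module degraded, Secondary static switch is out}.

4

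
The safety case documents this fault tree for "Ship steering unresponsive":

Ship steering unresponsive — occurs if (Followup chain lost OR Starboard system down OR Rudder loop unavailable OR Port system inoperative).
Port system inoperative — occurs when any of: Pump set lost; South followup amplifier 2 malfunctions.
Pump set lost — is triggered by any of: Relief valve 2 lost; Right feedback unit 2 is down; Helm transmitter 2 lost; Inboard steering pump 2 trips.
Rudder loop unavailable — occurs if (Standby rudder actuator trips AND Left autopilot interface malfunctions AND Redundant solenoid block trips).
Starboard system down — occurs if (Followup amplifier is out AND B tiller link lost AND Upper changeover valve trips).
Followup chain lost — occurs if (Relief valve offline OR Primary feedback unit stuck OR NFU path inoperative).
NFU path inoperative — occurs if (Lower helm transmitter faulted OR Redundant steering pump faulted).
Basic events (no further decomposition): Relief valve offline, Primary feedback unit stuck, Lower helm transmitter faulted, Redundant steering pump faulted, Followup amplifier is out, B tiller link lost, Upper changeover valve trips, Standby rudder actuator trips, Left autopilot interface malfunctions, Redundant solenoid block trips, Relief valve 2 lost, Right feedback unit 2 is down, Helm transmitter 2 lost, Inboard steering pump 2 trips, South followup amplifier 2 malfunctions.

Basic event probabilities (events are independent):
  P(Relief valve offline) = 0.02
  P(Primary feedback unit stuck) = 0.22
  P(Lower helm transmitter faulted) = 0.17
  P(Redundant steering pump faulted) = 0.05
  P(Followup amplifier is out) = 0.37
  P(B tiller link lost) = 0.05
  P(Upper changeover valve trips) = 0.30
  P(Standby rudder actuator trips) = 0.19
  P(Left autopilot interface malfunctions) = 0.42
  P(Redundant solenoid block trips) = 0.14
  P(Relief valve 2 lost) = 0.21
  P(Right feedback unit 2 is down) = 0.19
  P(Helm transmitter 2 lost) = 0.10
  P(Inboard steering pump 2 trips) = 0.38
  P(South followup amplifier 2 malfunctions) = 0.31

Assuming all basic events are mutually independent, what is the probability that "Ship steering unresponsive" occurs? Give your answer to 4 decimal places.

P(NFU path inoperative) [OR] = 1 − (1−0.17) × (1−0.05) = 0.211500
P(Followup chain lost) [OR] = 1 − (1−0.02) × (1−0.22) × (1−0.211500) = 0.397271
P(Starboard system down) [AND] = 0.37 × 0.05 × 0.30 = 0.005550
P(Rudder loop unavailable) [AND] = 0.19 × 0.42 × 0.14 = 0.011172
P(Pump set lost) [OR] = 1 − (1−0.21) × (1−0.19) × (1−0.10) × (1−0.38) = 0.642936
P(Port system inoperative) [OR] = 1 − (1−0.642936) × (1−0.31) = 0.753626
P(Ship steering unresponsive) [OR] = 1 − (1−0.397271) × (1−0.005550) × (1−0.011172) × (1−0.753626) = 0.853977
Rounded to 4 decimal places: P(Ship steering unresponsive) ≈ 0.8540.

0.8540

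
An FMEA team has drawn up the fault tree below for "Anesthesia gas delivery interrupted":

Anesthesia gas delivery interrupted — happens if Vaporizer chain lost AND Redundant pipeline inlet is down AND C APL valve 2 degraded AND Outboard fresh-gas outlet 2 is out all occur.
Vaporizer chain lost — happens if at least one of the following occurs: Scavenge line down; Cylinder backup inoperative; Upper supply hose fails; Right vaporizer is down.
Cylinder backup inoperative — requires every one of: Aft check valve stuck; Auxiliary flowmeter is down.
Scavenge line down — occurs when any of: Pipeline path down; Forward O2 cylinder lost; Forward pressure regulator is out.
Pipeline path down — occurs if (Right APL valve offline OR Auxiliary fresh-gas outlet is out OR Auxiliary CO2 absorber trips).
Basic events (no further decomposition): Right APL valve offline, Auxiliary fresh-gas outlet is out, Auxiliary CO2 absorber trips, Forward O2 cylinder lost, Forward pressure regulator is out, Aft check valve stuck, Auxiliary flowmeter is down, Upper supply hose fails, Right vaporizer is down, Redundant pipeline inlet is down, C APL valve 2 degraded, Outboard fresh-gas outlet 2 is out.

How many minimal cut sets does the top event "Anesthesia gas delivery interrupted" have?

8

Pipeline path down [OR]: union of children's cut sets → 3 cut set(s).
Scavenge line down [OR]: union of children's cut sets → 5 cut set(s).
Cylinder backup inoperative [AND]: one cut set from each child combined → 1 × 1 = 1 cut set(s).
Vaporizer chain lost [OR]: union of children's cut sets → 8 cut set(s).
Anesthesia gas delivery interrupted [AND]: one cut set from each child combined → 8 × 1 × 1 × 1 = 8 cut set(s).
Minimal cut sets: {C APL valve 2 degraded, Outboard fresh-gas outlet 2 is out, Redundant pipeline inlet is down, Right APL valve offline}; {Auxiliary fresh-gas outlet is out, C APL valve 2 degraded, Outboard fresh-gas outlet 2 is out, Redundant pipeline inlet is down}; {Auxiliary CO2 absorber trips, C APL valve 2 degraded, Outboard fresh-gas outlet 2 is out, Redundant pipeline inlet is down}; {C APL valve 2 degraded, Forward O2 cylinder lost, Outboard fresh-gas outlet 2 is out, Redundant pipeline inlet is down}; {C APL valve 2 degraded, Forward pressure regulator is out, Outboard fresh-gas outlet 2 is out, Redundant pipeline inlet is down}; {Aft check valve stuck, Auxiliary flowmeter is down, C APL valve 2 degraded, Outboard fresh-gas outlet 2 is out, Redundant pipeline inlet is down}; {C APL valve 2 degraded, Outboard fresh-gas outlet 2 is out, Redundant pipeline inlet is down, Upper supply hose fails}; {C APL valve 2 degraded, Outboard fresh-gas outlet 2 is out, Redundant pipeline inlet is down, Right vaporizer is down}.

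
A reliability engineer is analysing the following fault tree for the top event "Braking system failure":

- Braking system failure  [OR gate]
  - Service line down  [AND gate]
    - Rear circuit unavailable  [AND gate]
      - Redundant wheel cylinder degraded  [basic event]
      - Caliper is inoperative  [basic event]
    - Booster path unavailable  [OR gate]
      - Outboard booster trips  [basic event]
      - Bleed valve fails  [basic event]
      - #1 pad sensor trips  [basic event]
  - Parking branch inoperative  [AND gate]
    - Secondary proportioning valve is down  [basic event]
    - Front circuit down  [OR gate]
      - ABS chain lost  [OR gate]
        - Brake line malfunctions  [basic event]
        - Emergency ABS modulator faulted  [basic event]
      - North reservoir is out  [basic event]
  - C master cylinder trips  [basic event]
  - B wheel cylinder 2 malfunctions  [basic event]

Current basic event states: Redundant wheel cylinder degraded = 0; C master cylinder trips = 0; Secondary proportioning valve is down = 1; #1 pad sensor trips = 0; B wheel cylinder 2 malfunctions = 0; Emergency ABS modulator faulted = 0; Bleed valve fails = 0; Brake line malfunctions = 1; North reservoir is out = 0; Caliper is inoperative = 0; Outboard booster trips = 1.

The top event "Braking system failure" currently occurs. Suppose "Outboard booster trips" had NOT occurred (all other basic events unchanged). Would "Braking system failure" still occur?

Yes

Counterfactual: set "Outboard booster trips" to not occurred.
Rear circuit unavailable [AND]: Redundant wheel cylinder degraded=not, Caliper is inoperative=not → not all inputs occur → does not occur.
Booster path unavailable [OR]: Outboard booster trips=not, Bleed valve fails=not, #1 pad sensor trips=not → no input occurs → does not occur.
Service line down [AND]: Rear circuit unavailable=not, Booster path unavailable=not → not all inputs occur → does not occur.
ABS chain lost [OR]: Brake line malfunctions=occurs, Emergency ABS modulator faulted=not → at least one input occurs → occurs.
Front circuit down [OR]: ABS chain lost=occurs, North reservoir is out=not → at least one input occurs → occurs.
Parking branch inoperative [AND]: Secondary proportioning valve is down=occurs, Front circuit down=occurs → all inputs occur → occurs.
Braking system failure [OR]: Service line down=not, Parking branch inoperative=occurs, C master cylinder trips=not, B wheel cylinder 2 malfunctions=not → at least one input occurs → occurs.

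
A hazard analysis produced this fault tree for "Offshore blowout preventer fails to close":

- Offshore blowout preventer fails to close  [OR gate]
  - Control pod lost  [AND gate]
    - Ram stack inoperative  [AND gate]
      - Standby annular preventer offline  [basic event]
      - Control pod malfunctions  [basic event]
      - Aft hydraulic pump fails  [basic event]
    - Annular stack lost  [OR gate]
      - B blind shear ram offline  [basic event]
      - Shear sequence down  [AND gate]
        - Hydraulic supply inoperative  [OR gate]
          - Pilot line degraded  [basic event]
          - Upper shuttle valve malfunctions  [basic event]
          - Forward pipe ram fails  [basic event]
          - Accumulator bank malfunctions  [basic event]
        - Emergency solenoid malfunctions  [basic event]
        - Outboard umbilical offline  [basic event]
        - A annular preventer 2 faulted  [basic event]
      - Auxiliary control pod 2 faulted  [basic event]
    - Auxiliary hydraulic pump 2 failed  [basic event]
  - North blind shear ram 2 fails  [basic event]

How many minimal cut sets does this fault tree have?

7

Ram stack inoperative [AND]: one cut set from each child combined → 1 × 1 × 1 = 1 cut set(s).
Hydraulic supply inoperative [OR]: union of children's cut sets → 4 cut set(s).
Shear sequence down [AND]: one cut set from each child combined → 4 × 1 × 1 × 1 = 4 cut set(s).
Annular stack lost [OR]: union of children's cut sets → 6 cut set(s).
Control pod lost [AND]: one cut set from each child combined → 1 × 6 × 1 = 6 cut set(s).
Offshore blowout preventer fails to close [OR]: union of children's cut sets → 7 cut set(s).
Minimal cut sets: {Aft hydraulic pump fails, Auxiliary hydraulic pump 2 failed, B blind shear ram offline, Control pod malfunctions, Standby annular preventer offline}; {A annular preventer 2 faulted, Aft hydraulic pump fails, Auxiliary hydraulic pump 2 failed, Control pod malfunctions, Emergency solenoid malfunctions, Outboard umbilical offline, Pilot line degraded, Standby annular preventer offline}; {A annular preventer 2 faulted, Aft hydraulic pump fails, Auxiliary hydraulic pump 2 failed, Control pod malfunctions, Emergency solenoid malfunctions, Outboard umbilical offline, Standby annular preventer offline, Upper shuttle valve malfunctions}; {A annular preventer 2 faulted, Aft hydraulic pump fails, Auxiliary hydraulic pump 2 failed, Control pod malfunctions, Emergency solenoid malfunctions, Forward pipe ram fails, Outboard umbilical offline, Standby annular preventer offline}; {A annular preventer 2 faulted, Accumulator bank malfunctions, Aft hydraulic pump fails, Auxiliary hydraulic pump 2 failed, Control pod malfunctions, Emergency solenoid malfunctions, Outboard umbilical offline, Standby annular preventer offline}; {Aft hydraulic pump fails, Auxiliary control pod 2 faulted, Auxiliary hydraulic pump 2 failed, Control pod malfunctions, Standby annular preventer offline}; {North blind shear ram 2 fails}.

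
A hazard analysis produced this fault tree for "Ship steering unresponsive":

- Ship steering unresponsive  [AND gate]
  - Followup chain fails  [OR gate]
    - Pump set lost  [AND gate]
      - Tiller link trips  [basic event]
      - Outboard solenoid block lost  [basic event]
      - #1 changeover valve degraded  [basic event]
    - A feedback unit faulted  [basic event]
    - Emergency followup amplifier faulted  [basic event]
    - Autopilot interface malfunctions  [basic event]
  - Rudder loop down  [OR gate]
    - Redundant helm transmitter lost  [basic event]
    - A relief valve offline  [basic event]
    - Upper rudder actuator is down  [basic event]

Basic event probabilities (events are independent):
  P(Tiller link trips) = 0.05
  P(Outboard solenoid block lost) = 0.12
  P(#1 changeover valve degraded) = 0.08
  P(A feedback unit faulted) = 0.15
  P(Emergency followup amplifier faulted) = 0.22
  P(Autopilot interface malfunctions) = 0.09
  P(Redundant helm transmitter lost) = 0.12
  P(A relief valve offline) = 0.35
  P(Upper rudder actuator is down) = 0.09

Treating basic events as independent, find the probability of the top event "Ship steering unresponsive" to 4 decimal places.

P(Pump set lost) [AND] = 0.05 × 0.12 × 0.08 = 0.000480
P(Followup chain fails) [OR] = 1 − (1−0.000480) × (1−0.15) × (1−0.22) × (1−0.09) = 0.396960
P(Rudder loop down) [OR] = 1 − (1−0.12) × (1−0.35) × (1−0.09) = 0.479480
P(Ship steering unresponsive) [AND] = 0.396960 × 0.479480 = 0.190334
Rounded to 4 decimal places: P(Ship steering unresponsive) ≈ 0.1903.

0.1903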